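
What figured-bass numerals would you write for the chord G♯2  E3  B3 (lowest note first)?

The notes G#, E, B stack in thirds as E–G#–B — an E major triad. The bass G# is the third, so this is first inversion: figured 6.

6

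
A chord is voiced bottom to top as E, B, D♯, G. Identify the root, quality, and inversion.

E minor-major seventh, root position

The distinct note names are E, B, D#, G. Stacked in thirds they read E–G–B–D#, which is a minor-major seventh chord on E.
With the root (E) in the bass, the chord is in root position (figured bass 7).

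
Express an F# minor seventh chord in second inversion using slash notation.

Second inversion of F# minor seventh has the fifth (C#) in the bass. As a slash chord: F#m7/C#.

F#m7/C#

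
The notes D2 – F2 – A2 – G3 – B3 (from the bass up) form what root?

The distinct letter names are D, F, A, G, B. Arranged as a stack of thirds they read G–B–D–F–A, so G is the root (a G dominant ninth chord).

G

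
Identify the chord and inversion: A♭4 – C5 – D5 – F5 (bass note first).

The distinct note names are Ab, C, D, F. Stacked in thirds they read D–F–Ab–C, which is a half-diminished seventh chord on D.
With the fifth (Ab) in the bass, the chord is in second inversion (figured bass 4/3).

D half-diminished seventh, second inversion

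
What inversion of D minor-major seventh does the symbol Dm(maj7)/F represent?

first inversion

Dm(maj7)/F means D minor-major seventh with F in the bass. F is the third of D minor-major seventh (D–F–A–C#), so this is first inversion.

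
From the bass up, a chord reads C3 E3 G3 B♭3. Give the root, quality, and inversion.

C dominant seventh, root position

The pitch classes C, E, G, Bb arrange in thirds as C–E–G–Bb: a C dominant seventh chord.
The lowest note is C, the root of the chord, so this is root position (figured bass 7).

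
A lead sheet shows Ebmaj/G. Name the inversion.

first inversion

Ebmaj/G means Eb major with G in the bass. G is the third of Eb major (Eb–G–Bb), so this is first inversion.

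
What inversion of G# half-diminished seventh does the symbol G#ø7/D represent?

G#ø7/D means G# half-diminished seventh with D in the bass. D is the fifth of G# half-diminished seventh (G#–B–D–F#), so this is second inversion.

second inversion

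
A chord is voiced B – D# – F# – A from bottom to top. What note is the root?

B, D#, F#, A are the tones of a B dominant seventh chord (B–D#–F#–A), making B the root.

B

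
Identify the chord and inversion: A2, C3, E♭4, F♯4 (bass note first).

F# diminished seventh, first inversion

Reducing to letter names: A, C, Eb, F#. These stack in thirds as F#–A–C–Eb — an F# diminished seventh chord.
With the third (A) in the bass, the chord is in first inversion (figured bass 6/5).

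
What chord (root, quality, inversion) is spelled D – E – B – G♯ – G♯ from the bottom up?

E dominant seventh, third inversion

Reducing to letter names: D, E, B, G#. These stack in thirds as E–G#–B–D — an E dominant seventh chord.
With the seventh (D) in the bass, the chord is in third inversion (figured bass 4/2).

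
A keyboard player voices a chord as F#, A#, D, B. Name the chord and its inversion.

B minor-major seventh, second inversion

The distinct note names are F#, A#, D, B. Stacked in thirds they read B–D–F#–A#, which is a minor-major seventh chord on B.
The lowest note is F#, the fifth of the chord, so this is second inversion (figured bass 4/3).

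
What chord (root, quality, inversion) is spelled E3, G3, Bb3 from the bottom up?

The distinct note names are E, G, Bb. Stacked in thirds they read E–G–Bb, which is a diminished triad on E.
E is the root of E diminished; root in the bass means root position (figured bass 5/3).

E diminished, root position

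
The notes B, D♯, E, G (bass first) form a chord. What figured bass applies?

The notes B, D#, E, G stack in thirds as E–G–B–D# — an E minor-major seventh chord. The bass B is the fifth, so this is second inversion: figured 4/3.

4/3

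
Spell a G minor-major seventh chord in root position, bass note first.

G, Bb, D, F#

G minor-major seventh is G–Bb–D–F#. Root position puts the root (G) in the bass, with the remaining tones above: G, Bb, D, F#.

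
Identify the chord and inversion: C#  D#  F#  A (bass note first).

D# half-diminished seventh, third inversion

Reducing to letter names: C#, D#, F#, A. These stack in thirds as D#–F#–A–C# — a D# half-diminished seventh chord.
The lowest note is C#, the seventh of the chord, so this is third inversion (figured bass 4/2).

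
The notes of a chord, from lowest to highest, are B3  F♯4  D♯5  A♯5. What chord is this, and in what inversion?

B major seventh, root position

The pitch classes B, F#, D#, A# arrange in thirds as B–D#–F#–A#: a B major seventh chord.
With the root (B) in the bass, the chord is in root position (figured bass 7).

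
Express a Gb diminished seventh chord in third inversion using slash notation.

Third inversion of Gb diminished seventh has the seventh (Fbb) in the bass. As a slash chord: Gbdim7/Fbb.

Gbdim7/Fbb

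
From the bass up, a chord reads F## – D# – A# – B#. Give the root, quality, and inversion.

The distinct note names are F##, D#, A#, B#. Stacked in thirds they read B#–D#–F##–A#, which is a minor seventh chord on B#.
With the fifth (F##) in the bass, the chord is in second inversion (figured bass 4/3).

B# minor seventh, second inversion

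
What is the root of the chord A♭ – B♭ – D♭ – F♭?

Bb

Reordering Ab, Bb, Db, Fb into stacked thirds gives Bb–Db–Fb–Ab; the bottom of that stack, Bb, is the root.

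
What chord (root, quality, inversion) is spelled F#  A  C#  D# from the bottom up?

The distinct note names are F#, A, C#, D#. Stacked in thirds they read D#–F#–A–C#, which is a half-diminished seventh chord on D#.
F# is the third of D# half-diminished seventh; third in the bass means first inversion (figured bass 6/5).

D# half-diminished seventh, first inversion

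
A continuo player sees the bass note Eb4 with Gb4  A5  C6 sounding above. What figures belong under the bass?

The notes Eb, Gb, A, C stack in thirds as A–C–Eb–Gb — an A diminished seventh chord. The bass Eb is the fifth, so this is second inversion: figured 4/3.

4/3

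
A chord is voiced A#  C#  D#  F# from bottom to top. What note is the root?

The distinct letter names are A#, C#, D#, F#. Arranged as a stack of thirds they read D#–F#–A#–C#, so D# is the root (a D# minor seventh chord).

D#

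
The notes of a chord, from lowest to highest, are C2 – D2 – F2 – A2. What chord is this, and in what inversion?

The distinct note names are C, D, F, A. Stacked in thirds they read D–F–A–C, which is a minor seventh chord on D.
The lowest note is C, the seventh of the chord, so this is third inversion (figured bass 4/2).

D minor seventh, third inversion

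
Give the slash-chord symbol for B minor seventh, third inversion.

Third inversion of B minor seventh has the seventh (A) in the bass. As a slash chord: Bm7/A.

Bm7/A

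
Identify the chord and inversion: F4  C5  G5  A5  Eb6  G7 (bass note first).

Reducing to letter names: F, C, G, A, Eb. These stack in thirds as F–A–C–Eb–G — an F dominant ninth chord.
With the root (F) in the bass, the chord is in root position.

F dominant ninth, root position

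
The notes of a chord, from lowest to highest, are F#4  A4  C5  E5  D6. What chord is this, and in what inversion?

D dominant ninth, first inversion

The pitch classes F#, A, C, E, D arrange in thirds as D–F#–A–C–E: a D dominant ninth chord.
F# is the third of D dominant ninth; third in the bass means first inversion.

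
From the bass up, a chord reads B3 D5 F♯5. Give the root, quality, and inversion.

B minor, root position

Reducing to letter names: B, D, F#. These stack in thirds as B–D–F# — a B minor triad.
With the root (B) in the bass, the chord is in root position (figured bass 5/3).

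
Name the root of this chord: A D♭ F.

Db

A, Db, F are the tones of a Db augmented triad (Db–F–A), making Db the root.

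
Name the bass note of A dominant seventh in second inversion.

The fifth of A dominant seventh (A–C#–E–G) is E; that is the bass in second inversion.

E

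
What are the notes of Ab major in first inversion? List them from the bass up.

C, Eb, Ab

Spelling Ab major: Ab–C–Eb. In first inversion the third is bass, giving C, Eb, Ab from the bottom.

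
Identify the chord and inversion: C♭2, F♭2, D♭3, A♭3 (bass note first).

Reducing to letter names: Cb, Fb, Db, Ab. These stack in thirds as Db–Fb–Ab–Cb — a Db minor seventh chord.
The lowest note is Cb, the seventh of the chord, so this is third inversion (figured bass 4/2).

Db minor seventh, third inversion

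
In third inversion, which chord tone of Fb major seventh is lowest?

Eb

In third inversion the seventh is lowest. For Fb major seventh (Fb–Ab–Cb–Eb) that is Eb.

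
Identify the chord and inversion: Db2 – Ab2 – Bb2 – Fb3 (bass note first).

Bb half-diminished seventh, first inversion

The pitch classes Db, Ab, Bb, Fb arrange in thirds as Bb–Db–Fb–Ab: a Bb half-diminished seventh chord.
The lowest note is Db, the third of the chord, so this is first inversion (figured bass 6/5).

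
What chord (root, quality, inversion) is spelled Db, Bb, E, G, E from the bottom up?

Reducing to letter names: Db, Bb, E, G. These stack in thirds as E–G–Bb–Db — an E diminished seventh chord.
With the seventh (Db) in the bass, the chord is in third inversion (figured bass 4/2).

E diminished seventh, third inversion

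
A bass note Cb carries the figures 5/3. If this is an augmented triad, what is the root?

The figures 5/3 mean the root of the chord is in the bass. If Cb is the root of an augmented triad, the root is Cb (chord tones Cb–Eb–G).

Cb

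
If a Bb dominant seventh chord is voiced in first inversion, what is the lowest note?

D

The third of Bb dominant seventh (Bb–D–F–Ab) is D; that is the bass in first inversion.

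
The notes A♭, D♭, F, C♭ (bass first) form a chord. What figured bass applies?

4/3

The notes Ab, Db, F, Cb stack in thirds as Db–F–Ab–Cb — a Db dominant seventh chord. The bass Ab is the fifth, so this is second inversion: figured 4/3.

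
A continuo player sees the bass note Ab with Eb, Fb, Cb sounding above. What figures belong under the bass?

The notes Ab, Eb, Fb, Cb stack in thirds as Fb–Ab–Cb–Eb — an Fb major seventh chord. The bass Ab is the third, so this is first inversion: figured 6/5.

6/5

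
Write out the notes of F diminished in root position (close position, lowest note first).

F, Ab, Cb

F diminished is F–Ab–Cb. Root position puts the root (F) in the bass, with the remaining tones above: F, Ab, Cb.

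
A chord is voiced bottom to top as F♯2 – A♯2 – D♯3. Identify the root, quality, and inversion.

D# minor, first inversion

The distinct note names are F#, A#, D#. Stacked in thirds they read D#–F#–A#, which is a minor triad on D#.
F# is the third of D# minor; third in the bass means first inversion (figured bass 6).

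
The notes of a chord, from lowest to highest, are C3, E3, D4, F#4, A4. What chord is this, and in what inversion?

The pitch classes C, E, D, F#, A arrange in thirds as D–F#–A–C–E: a D dominant ninth chord.
With the seventh (C) in the bass, the chord is in third inversion.

D dominant ninth, third inversion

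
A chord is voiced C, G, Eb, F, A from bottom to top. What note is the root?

The distinct letter names are C, G, Eb, F, A. Arranged as a stack of thirds they read F–A–C–Eb–G, so F is the root (an F dominant ninth chord).

F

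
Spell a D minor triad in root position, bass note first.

The chord tones are D–F–A. With the root (D) lowest for root position: D, F, A.

D, F, A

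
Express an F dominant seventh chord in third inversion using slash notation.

Third inversion of F dominant seventh has the seventh (Eb) in the bass. As a slash chord: F7/Eb.

F7/Eb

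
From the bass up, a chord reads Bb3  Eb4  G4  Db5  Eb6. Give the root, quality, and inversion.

Reducing to letter names: Bb, Eb, G, Db. These stack in thirds as Eb–G–Bb–Db — an Eb dominant seventh chord.
With the fifth (Bb) in the bass, the chord is in second inversion (figured bass 4/3).

Eb dominant seventh, second inversion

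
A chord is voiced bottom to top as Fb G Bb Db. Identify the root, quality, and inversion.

G diminished seventh, third inversion

The pitch classes Fb, G, Bb, Db arrange in thirds as G–Bb–Db–Fb: a G diminished seventh chord.
The lowest note is Fb, the seventh of the chord, so this is third inversion (figured bass 4/2).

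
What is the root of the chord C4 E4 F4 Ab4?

The distinct letter names are C, E, F, Ab. Arranged as a stack of thirds they read F–Ab–C–E, so F is the root (an F minor-major seventh chord).

F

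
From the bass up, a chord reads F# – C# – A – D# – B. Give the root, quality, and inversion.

B dominant ninth, second inversion

The distinct note names are F#, C#, A, D#, B. Stacked in thirds they read B–D#–F#–A–C#, which is a dominant ninth chord on B.
The lowest note is F#, the fifth of the chord, so this is second inversion.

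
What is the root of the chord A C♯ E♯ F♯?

Reordering A, C#, E#, F# into stacked thirds gives F#–A–C#–E#; the bottom of that stack, F#, is the root.

F#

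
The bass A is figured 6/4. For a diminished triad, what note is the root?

The figures 6/4 mean the fifth of the chord is in the bass. If A is the fifth of a diminished triad, the root is D# (chord tones D#–F#–A).

D#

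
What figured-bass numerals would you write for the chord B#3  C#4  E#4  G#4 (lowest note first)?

The notes B#, C#, E#, G# stack in thirds as C#–E#–G#–B# — a C# major seventh chord. The bass B# is the seventh, so this is third inversion: figured 4/2.

4/2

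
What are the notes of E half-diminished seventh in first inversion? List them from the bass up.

The chord tones are E–G–Bb–D. With the third (G) lowest for first inversion: G, Bb, D, E.

G, Bb, D, E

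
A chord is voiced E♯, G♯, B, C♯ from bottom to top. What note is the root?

E#, G#, B, C# are the tones of a C# dominant seventh chord (C#–E#–G#–B), making C# the root.

C#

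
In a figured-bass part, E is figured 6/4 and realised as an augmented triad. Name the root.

The figures 6/4 mean the fifth of the chord is in the bass. If E is the fifth of an augmented triad, the root is Ab (chord tones Ab–C–E).

Ab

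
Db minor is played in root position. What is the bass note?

Db minor is Db–Fb–Ab. Root position places the root in the bass: Db.

Db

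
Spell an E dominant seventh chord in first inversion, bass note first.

E dominant seventh is E–G#–B–D. First inversion puts the third (G#) in the bass, with the remaining tones above: G#, B, D, E.

G#, B, D, E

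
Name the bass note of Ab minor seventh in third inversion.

Ab minor seventh is Ab–Cb–Eb–Gb. Third inversion places the seventh in the bass: Gb.

Gb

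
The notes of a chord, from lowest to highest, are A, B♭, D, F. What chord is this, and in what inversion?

Bb major seventh, third inversion

Reducing to letter names: A, Bb, D, F. These stack in thirds as Bb–D–F–A — a Bb major seventh chord.
With the seventh (A) in the bass, the chord is in third inversion (figured bass 4/2).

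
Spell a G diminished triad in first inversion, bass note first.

Bb, Db, G

G diminished is G–Bb–Db. First inversion puts the third (Bb) in the bass, with the remaining tones above: Bb, Db, G.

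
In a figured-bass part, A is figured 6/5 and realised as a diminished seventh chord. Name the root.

F#

The figures 6/5 mean the third of the chord is in the bass. If A is the third of a diminished seventh chord, the root is F# (chord tones F#–A–C–Eb).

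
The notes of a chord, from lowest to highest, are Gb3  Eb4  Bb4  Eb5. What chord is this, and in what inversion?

The pitch classes Gb, Eb, Bb arrange in thirds as Eb–Gb–Bb: an Eb minor triad.
The lowest note is Gb, the third of the chord, so this is first inversion (figured bass 6).

Eb minor, first inversion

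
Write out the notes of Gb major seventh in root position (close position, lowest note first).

Gb, Bb, Db, F

The chord tones are Gb–Bb–Db–F. With the root (Gb) lowest for root position: Gb, Bb, Db, F.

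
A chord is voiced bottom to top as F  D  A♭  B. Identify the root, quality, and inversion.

B diminished seventh, second inversion

The pitch classes F, D, Ab, B arrange in thirds as B–D–F–Ab: a B diminished seventh chord.
With the fifth (F) in the bass, the chord is in second inversion (figured bass 4/3).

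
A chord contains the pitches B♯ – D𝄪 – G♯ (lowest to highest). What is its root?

The distinct letter names are B#, D##, G#. Arranged as a stack of thirds they read G#–B#–D##, so G# is the root (a G# augmented triad).

G#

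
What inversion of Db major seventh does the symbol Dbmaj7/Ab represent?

Dbmaj7/Ab means Db major seventh with Ab in the bass. Ab is the fifth of Db major seventh (Db–F–Ab–C), so this is second inversion.

second inversion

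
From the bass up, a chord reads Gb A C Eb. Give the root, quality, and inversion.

Reducing to letter names: Gb, A, C, Eb. These stack in thirds as A–C–Eb–Gb — an A diminished seventh chord.
Gb is the seventh of A diminished seventh; seventh in the bass means third inversion (figured bass 4/2).

A diminished seventh, third inversion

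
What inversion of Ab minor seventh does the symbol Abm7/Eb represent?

Abm7/Eb means Ab minor seventh with Eb in the bass. Eb is the fifth of Ab minor seventh (Ab–Cb–Eb–Gb), so this is second inversion.

second inversion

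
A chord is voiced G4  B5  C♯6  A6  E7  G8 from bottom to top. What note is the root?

G, B, C#, A, E are the tones of an A dominant ninth chord (A–C#–E–G–B), making A the root.

A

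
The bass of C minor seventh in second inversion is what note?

C minor seventh is C–Eb–G–Bb. Second inversion places the fifth in the bass: G.

G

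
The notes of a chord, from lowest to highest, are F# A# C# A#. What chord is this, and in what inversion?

Reducing to letter names: F#, A#, C#. These stack in thirds as F#–A#–C# — an F# major triad.
With the root (F#) in the bass, the chord is in root position (figured bass 5/3).

F# major, root position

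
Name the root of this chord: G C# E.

C#

Reordering G, C#, E into stacked thirds gives C#–E–G; the bottom of that stack, C#, is the root.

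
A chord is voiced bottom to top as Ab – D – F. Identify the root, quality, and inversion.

D diminished, second inversion

Reducing to letter names: Ab, D, F. These stack in thirds as D–F–Ab — a D diminished triad.
The lowest note is Ab, the fifth of the chord, so this is second inversion (figured bass 6/4).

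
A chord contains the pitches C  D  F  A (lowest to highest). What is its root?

D

Reordering C, D, F, A into stacked thirds gives D–F–A–C; the bottom of that stack, D, is the root.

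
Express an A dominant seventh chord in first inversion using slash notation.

A7/C#

First inversion of A dominant seventh has the third (C#) in the bass. As a slash chord: A7/C#.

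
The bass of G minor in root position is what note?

G

The root of G minor (G–Bb–D) is G; that is the bass in root position.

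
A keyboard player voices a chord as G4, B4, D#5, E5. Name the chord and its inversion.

E minor-major seventh, first inversion

The pitch classes G, B, D#, E arrange in thirds as E–G–B–D#: an E minor-major seventh chord.
G is the third of E minor-major seventh; third in the bass means first inversion (figured bass 6/5).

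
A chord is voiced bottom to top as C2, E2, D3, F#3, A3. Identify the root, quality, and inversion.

D dominant ninth, third inversion

The pitch classes C, E, D, F#, A arrange in thirds as D–F#–A–C–E: a D dominant ninth chord.
C is the seventh of D dominant ninth; seventh in the bass means third inversion.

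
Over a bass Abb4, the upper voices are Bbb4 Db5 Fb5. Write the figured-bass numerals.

The notes Abb, Bbb, Db, Fb stack in thirds as Bbb–Db–Fb–Abb — a Bbb dominant seventh chord. The bass Abb is the seventh, so this is third inversion: figured 4/2.

4/2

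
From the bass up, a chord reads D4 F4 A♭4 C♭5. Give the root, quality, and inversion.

The distinct note names are D, F, Ab, Cb. Stacked in thirds they read D–F–Ab–Cb, which is a diminished seventh chord on D.
With the root (D) in the bass, the chord is in root position (figured bass 7).

D diminished seventh, root position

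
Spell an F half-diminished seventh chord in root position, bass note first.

F, Ab, Cb, Eb

F half-diminished seventh is F–Ab–Cb–Eb. Root position puts the root (F) in the bass, with the remaining tones above: F, Ab, Cb, Eb.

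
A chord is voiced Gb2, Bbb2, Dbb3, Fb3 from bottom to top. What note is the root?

Gb, Bbb, Dbb, Fb are the tones of a Gb half-diminished seventh chord (Gb–Bbb–Dbb–Fb), making Gb the root.

Gb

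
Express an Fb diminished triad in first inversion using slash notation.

First inversion of Fb diminished has the third (Abb) in the bass. As a slash chord: Fbdim/Abb.

Fbdim/Abb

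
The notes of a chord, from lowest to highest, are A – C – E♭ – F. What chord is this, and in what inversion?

F dominant seventh, first inversion

The pitch classes A, C, Eb, F arrange in thirds as F–A–C–Eb: an F dominant seventh chord.
With the third (A) in the bass, the chord is in first inversion (figured bass 6/5).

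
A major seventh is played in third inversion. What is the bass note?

G#

In third inversion the seventh is lowest. For A major seventh (A–C#–E–G#) that is G#.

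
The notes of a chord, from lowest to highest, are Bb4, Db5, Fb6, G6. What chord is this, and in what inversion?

Reducing to letter names: Bb, Db, Fb, G. These stack in thirds as G–Bb–Db–Fb — a G diminished seventh chord.
The lowest note is Bb, the third of the chord, so this is first inversion (figured bass 6/5).

G diminished seventh, first inversion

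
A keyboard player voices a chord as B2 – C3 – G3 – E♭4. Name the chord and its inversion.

C minor-major seventh, third inversion

The distinct note names are B, C, G, Eb. Stacked in thirds they read C–Eb–G–B, which is a minor-major seventh chord on C.
B is the seventh of C minor-major seventh; seventh in the bass means third inversion (figured bass 4/2).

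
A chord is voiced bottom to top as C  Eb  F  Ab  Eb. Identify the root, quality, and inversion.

Reducing to letter names: C, Eb, F, Ab. These stack in thirds as F–Ab–C–Eb — an F minor seventh chord.
The lowest note is C, the fifth of the chord, so this is second inversion (figured bass 4/3).

F minor seventh, second inversion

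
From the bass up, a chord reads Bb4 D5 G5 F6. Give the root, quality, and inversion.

Reducing to letter names: Bb, D, G, F. These stack in thirds as G–Bb–D–F — a G minor seventh chord.
The lowest note is Bb, the third of the chord, so this is first inversion (figured bass 6/5).

G minor seventh, first inversion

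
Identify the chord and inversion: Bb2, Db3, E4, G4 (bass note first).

The pitch classes Bb, Db, E, G arrange in thirds as E–G–Bb–Db: an E diminished seventh chord.
Bb is the fifth of E diminished seventh; fifth in the bass means second inversion (figured bass 4/3).

E diminished seventh, second inversion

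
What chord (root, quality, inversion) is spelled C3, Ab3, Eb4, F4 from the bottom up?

F minor seventh, second inversion

The distinct note names are C, Ab, Eb, F. Stacked in thirds they read F–Ab–C–Eb, which is a minor seventh chord on F.
The lowest note is C, the fifth of the chord, so this is second inversion (figured bass 4/3).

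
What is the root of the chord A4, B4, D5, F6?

Reordering A, B, D, F into stacked thirds gives B–D–F–A; the bottom of that stack, B, is the root.

B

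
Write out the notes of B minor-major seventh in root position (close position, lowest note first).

B minor-major seventh is B–D–F#–A#. Root position puts the root (B) in the bass, with the remaining tones above: B, D, F#, A#.

B, D, F#, A#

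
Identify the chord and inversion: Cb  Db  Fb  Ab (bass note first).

The pitch classes Cb, Db, Fb, Ab arrange in thirds as Db–Fb–Ab–Cb: a Db minor seventh chord.
The lowest note is Cb, the seventh of the chord, so this is third inversion (figured bass 4/2).

Db minor seventh, third inversion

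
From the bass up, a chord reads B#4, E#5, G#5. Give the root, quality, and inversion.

The distinct note names are B#, E#, G#. Stacked in thirds they read E#–G#–B#, which is a minor triad on E#.
The lowest note is B#, the fifth of the chord, so this is second inversion (figured bass 6/4).

E# minor, second inversion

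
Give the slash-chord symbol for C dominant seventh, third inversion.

C7/Bb

Third inversion of C dominant seventh has the seventh (Bb) in the bass. As a slash chord: C7/Bb.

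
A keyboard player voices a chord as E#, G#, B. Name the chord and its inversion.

E# diminished, root position

Reducing to letter names: E#, G#, B. These stack in thirds as E#–G#–B — an E# diminished triad.
With the root (E#) in the bass, the chord is in root position (figured bass 5/3).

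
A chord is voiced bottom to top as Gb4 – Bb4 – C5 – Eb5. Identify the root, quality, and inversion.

Reducing to letter names: Gb, Bb, C, Eb. These stack in thirds as C–Eb–Gb–Bb — a C half-diminished seventh chord.
With the fifth (Gb) in the bass, the chord is in second inversion (figured bass 4/3).

C half-diminished seventh, second inversion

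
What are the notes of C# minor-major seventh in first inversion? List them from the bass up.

The chord tones are C#–E–G#–B#. With the third (E) lowest for first inversion: E, G#, B#, C#.

E, G#, B#, C#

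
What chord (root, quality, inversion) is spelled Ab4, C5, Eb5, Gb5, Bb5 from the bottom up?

Ab dominant ninth, root position

Reducing to letter names: Ab, C, Eb, Gb, Bb. These stack in thirds as Ab–C–Eb–Gb–Bb — an Ab dominant ninth chord.
The lowest note is Ab, the root of the chord, so this is root position.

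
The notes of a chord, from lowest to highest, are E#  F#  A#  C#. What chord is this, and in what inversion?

The pitch classes E#, F#, A#, C# arrange in thirds as F#–A#–C#–E#: an F# major seventh chord.
With the seventh (E#) in the bass, the chord is in third inversion (figured bass 4/2).

F# major seventh, third inversion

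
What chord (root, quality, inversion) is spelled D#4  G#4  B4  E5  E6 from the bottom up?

The pitch classes D#, G#, B, E arrange in thirds as E–G#–B–D#: an E major seventh chord.
D# is the seventh of E major seventh; seventh in the bass means third inversion (figured bass 4/2).

E major seventh, third inversion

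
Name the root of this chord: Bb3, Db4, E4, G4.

E

Bb, Db, E, G are the tones of an E diminished seventh chord (E–G–Bb–Db), making E the root.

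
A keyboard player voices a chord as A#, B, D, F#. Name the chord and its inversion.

The distinct note names are A#, B, D, F#. Stacked in thirds they read B–D–F#–A#, which is a minor-major seventh chord on B.
A# is the seventh of B minor-major seventh; seventh in the bass means third inversion (figured bass 4/2).

B minor-major seventh, third inversion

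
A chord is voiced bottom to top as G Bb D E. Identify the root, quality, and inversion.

E half-diminished seventh, first inversion

Reducing to letter names: G, Bb, D, E. These stack in thirds as E–G–Bb–D — an E half-diminished seventh chord.
With the third (G) in the bass, the chord is in first inversion (figured bass 6/5).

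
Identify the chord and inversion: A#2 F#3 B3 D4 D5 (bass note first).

Reducing to letter names: A#, F#, B, D. These stack in thirds as B–D–F#–A# — a B minor-major seventh chord.
A# is the seventh of B minor-major seventh; seventh in the bass means third inversion (figured bass 4/2).

B minor-major seventh, third inversion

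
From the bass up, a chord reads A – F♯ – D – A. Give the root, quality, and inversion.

Reducing to letter names: A, F#, D. These stack in thirds as D–F#–A — a D major triad.
With the fifth (A) in the bass, the chord is in second inversion (figured bass 6/4).

D major, second inversion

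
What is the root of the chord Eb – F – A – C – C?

Reordering Eb, F, A, C into stacked thirds gives F–A–C–Eb; the bottom of that stack, F, is the root.

F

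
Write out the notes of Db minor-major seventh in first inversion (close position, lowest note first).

Spelling Db minor-major seventh: Db–Fb–Ab–C. In first inversion the third is bass, giving Fb, Ab, C, Db from the bottom.

Fb, Ab, C, Db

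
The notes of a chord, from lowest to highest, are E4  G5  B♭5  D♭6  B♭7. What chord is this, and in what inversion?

E diminished seventh, root position

The pitch classes E, G, Bb, Db arrange in thirds as E–G–Bb–Db: an E diminished seventh chord.
E is the root of E diminished seventh; root in the bass means root position (figured bass 7).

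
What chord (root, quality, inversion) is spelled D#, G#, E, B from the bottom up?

Reducing to letter names: D#, G#, E, B. These stack in thirds as E–G#–B–D# — an E major seventh chord.
With the seventh (D#) in the bass, the chord is in third inversion (figured bass 4/2).

E major seventh, third inversion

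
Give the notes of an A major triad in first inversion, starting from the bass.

C#, E, A

The chord tones are A–C#–E. With the third (C#) lowest for first inversion: C#, E, A.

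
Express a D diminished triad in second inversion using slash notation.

Second inversion of D diminished has the fifth (Ab) in the bass. As a slash chord: Ddim/Ab.

Ddim/Ab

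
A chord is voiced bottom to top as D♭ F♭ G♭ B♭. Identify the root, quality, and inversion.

Gb dominant seventh, second inversion

Reducing to letter names: Db, Fb, Gb, Bb. These stack in thirds as Gb–Bb–Db–Fb — a Gb dominant seventh chord.
With the fifth (Db) in the bass, the chord is in second inversion (figured bass 4/3).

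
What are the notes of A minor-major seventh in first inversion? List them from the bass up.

Spelling A minor-major seventh: A–C–E–G#. In first inversion the third is bass, giving C, E, G#, A from the bottom.

C, E, G#, A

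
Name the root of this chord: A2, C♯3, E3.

A

Reordering A, C#, E into stacked thirds gives A–C#–E; the bottom of that stack, A, is the root.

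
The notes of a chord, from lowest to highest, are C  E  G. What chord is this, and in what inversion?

C major, root position

The distinct note names are C, E, G. Stacked in thirds they read C–E–G, which is a major triad on C.
With the root (C) in the bass, the chord is in root position (figured bass 5/3).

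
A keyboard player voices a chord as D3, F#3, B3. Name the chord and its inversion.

The pitch classes D, F#, B arrange in thirds as B–D–F#: a B minor triad.
The lowest note is D, the third of the chord, so this is first inversion (figured bass 6).

B minor, first inversion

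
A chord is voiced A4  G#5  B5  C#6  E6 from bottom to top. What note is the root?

A

The distinct letter names are A, G#, B, C#, E. Arranged as a stack of thirds they read A–C#–E–G#–B, so A is the root (an A major ninth chord).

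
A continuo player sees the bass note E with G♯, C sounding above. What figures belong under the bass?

6

The notes E, G#, C stack in thirds as C–E–G# — a C augmented triad. The bass E is the third, so this is first inversion: figured 6.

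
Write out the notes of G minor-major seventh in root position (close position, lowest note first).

G, Bb, D, F#

G minor-major seventh is G–Bb–D–F#. Root position puts the root (G) in the bass, with the remaining tones above: G, Bb, D, F#.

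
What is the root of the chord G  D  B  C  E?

C

Reordering G, D, B, C, E into stacked thirds gives C–E–G–B–D; the bottom of that stack, C, is the root.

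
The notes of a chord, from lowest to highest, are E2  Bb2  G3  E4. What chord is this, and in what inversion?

E diminished, root position

The distinct note names are E, Bb, G. Stacked in thirds they read E–G–Bb, which is a diminished triad on E.
E is the root of E diminished; root in the bass means root position (figured bass 5/3).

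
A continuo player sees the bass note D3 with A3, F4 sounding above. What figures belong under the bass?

The notes D, A, F stack in thirds as D–F–A — a D minor triad. The bass D is the root, so this is root position: figured 5/3.

5/3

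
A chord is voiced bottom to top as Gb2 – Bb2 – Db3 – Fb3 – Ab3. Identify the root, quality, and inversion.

Reducing to letter names: Gb, Bb, Db, Fb, Ab. These stack in thirds as Gb–Bb–Db–Fb–Ab — a Gb dominant ninth chord.
With the root (Gb) in the bass, the chord is in root position.

Gb dominant ninth, root position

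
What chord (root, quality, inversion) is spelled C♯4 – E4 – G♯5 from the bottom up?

C# minor, root position

Reducing to letter names: C#, E, G#. These stack in thirds as C#–E–G# — a C# minor triad.
With the root (C#) in the bass, the chord is in root position (figured bass 5/3).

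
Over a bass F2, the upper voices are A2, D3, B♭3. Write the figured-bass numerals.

4/3

The notes F, A, D, Bb stack in thirds as Bb–D–F–A — a Bb major seventh chord. The bass F is the fifth, so this is second inversion: figured 4/3.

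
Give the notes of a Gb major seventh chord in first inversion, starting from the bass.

Gb major seventh is Gb–Bb–Db–F. First inversion puts the third (Bb) in the bass, with the remaining tones above: Bb, Db, F, Gb.

Bb, Db, F, Gb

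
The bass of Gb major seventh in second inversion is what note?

In second inversion the fifth is lowest. For Gb major seventh (Gb–Bb–Db–F) that is Db.

Db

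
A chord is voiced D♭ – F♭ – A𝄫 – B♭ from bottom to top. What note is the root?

The distinct letter names are Db, Fb, Abb, Bb. Arranged as a stack of thirds they read Bb–Db–Fb–Abb, so Bb is the root (a Bb diminished seventh chord).

Bb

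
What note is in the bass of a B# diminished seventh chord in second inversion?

In second inversion the fifth is lowest. For B# diminished seventh (B#–D#–F#–A) that is F#.

F#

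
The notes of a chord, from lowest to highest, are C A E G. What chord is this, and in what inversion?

The pitch classes C, A, E, G arrange in thirds as A–C–E–G: an A minor seventh chord.
C is the third of A minor seventh; third in the bass means first inversion (figured bass 6/5).

A minor seventh, first inversion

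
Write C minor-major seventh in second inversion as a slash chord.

Second inversion of C minor-major seventh has the fifth (G) in the bass. As a slash chord: Cm(maj7)/G.

Cm(maj7)/G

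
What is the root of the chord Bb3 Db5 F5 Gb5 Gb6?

Gb

Reordering Bb, Db, F, Gb into stacked thirds gives Gb–Bb–Db–F; the bottom of that stack, Gb, is the root.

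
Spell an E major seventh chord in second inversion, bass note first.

E major seventh is E–G#–B–D#. Second inversion puts the fifth (B) in the bass, with the remaining tones above: B, D#, E, G#.

B, D#, E, G#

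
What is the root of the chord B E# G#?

E#

The distinct letter names are B, E#, G#. Arranged as a stack of thirds they read E#–G#–B, so E# is the root (an E# diminished triad).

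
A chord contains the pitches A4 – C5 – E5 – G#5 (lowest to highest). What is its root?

A, C, E, G# are the tones of an A minor-major seventh chord (A–C–E–G#), making A the root.

A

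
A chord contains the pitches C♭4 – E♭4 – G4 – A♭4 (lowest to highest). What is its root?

Ab

The distinct letter names are Cb, Eb, G, Ab. Arranged as a stack of thirds they read Ab–Cb–Eb–G, so Ab is the root (an Ab minor-major seventh chord).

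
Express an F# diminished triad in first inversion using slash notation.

F#dim/A

First inversion of F# diminished has the third (A) in the bass. As a slash chord: F#dim/A.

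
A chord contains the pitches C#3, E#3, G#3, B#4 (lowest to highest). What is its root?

C#

C#, E#, G#, B# are the tones of a C# major seventh chord (C#–E#–G#–B#), making C# the root.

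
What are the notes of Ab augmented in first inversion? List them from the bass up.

C, E, Ab

The chord tones are Ab–C–E. With the third (C) lowest for first inversion: C, E, Ab.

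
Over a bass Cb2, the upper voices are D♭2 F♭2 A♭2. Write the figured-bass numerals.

4/2

The notes Cb, Db, Fb, Ab stack in thirds as Db–Fb–Ab–Cb — a Db minor seventh chord. The bass Cb is the seventh, so this is third inversion: figured 4/2.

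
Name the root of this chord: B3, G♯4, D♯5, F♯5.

The distinct letter names are B, G#, D#, F#. Arranged as a stack of thirds they read G#–B–D#–F#, so G# is the root (a G# minor seventh chord).

G#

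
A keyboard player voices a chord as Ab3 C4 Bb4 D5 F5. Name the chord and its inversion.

Reducing to letter names: Ab, C, Bb, D, F. These stack in thirds as Bb–D–F–Ab–C — a Bb dominant ninth chord.
Ab is the seventh of Bb dominant ninth; seventh in the bass means third inversion.

Bb dominant ninth, third inversion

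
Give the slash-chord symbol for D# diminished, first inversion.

D#dim/F#

First inversion of D# diminished has the third (F#) in the bass. As a slash chord: D#dim/F#.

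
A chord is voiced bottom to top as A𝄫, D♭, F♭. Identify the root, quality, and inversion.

The distinct note names are Abb, Db, Fb. Stacked in thirds they read Db–Fb–Abb, which is a diminished triad on Db.
Abb is the fifth of Db diminished; fifth in the bass means second inversion (figured bass 6/4).

Db diminished, second inversion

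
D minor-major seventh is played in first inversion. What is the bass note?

F

In first inversion the third is lowest. For D minor-major seventh (D–F–A–C#) that is F.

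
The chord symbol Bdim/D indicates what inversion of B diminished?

first inversion

Bdim/D means B diminished with D in the bass. D is the third of B diminished (B–D–F), so this is first inversion.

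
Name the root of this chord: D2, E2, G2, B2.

E

The distinct letter names are D, E, G, B. Arranged as a stack of thirds they read E–G–B–D, so E is the root (an E minor seventh chord).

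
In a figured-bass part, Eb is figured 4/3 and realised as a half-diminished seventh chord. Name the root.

A

The figures 4/3 mean the fifth of the chord is in the bass. If Eb is the fifth of a half-diminished seventh chord, the root is A (chord tones A–C–Eb–G).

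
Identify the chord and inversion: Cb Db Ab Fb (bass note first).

Db minor seventh, third inversion

The distinct note names are Cb, Db, Ab, Fb. Stacked in thirds they read Db–Fb–Ab–Cb, which is a minor seventh chord on Db.
Cb is the seventh of Db minor seventh; seventh in the bass means third inversion (figured bass 4/2).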